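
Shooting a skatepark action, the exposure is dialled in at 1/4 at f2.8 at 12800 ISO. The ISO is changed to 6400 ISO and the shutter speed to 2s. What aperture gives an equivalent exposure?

f/5.6

ISO: 12800 → 6400 — 1 stop dropped (darker).
Shutter speed: 1/4 → 1/2 → 1 → 2 — 3 stops longer (brighter).
Net change so far: 2 stops brighter. Offset with the aperture: f/2.8 → f/4 → f/5.6.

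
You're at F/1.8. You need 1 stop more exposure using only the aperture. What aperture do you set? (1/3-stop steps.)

f/1.2

Aperture: f/1.8 → f/1.6 → f/1.4 → f/1.2 — 1 stop wider (brighter).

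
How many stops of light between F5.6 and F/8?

f/5.6 → f/8 — count the steps: 1 stop.

1 stop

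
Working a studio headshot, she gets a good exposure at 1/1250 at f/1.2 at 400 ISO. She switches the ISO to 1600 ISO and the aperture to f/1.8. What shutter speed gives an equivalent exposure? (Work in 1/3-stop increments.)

1/2500s

ISO: 400 → 500 → 640 → 800 → 1000 → 1250 → 1600 — 2 stops higher (brighter).
Aperture: f/1.2 → f/1.4 → f/1.6 → f/1.8 — 1 stop stopped down (darker).
Net change so far: 1 stop brighter. Offset with the shutter speed: 1/1250 → 1/1600 → 1/2000 → 1/2500.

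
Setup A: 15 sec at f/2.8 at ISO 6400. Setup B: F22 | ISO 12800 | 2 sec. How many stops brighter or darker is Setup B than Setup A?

Aperture: f/2.8 → f/4 → f/5.6 → f/8 → f/11 → f/16 → f/22 — 6 stops narrower (darker).
Shutter speed: 15 → 8 → 4 → 2 — 3 stops faster (darker).
ISO: 6400 → 12800 — 1 stop higher (brighter).
Net: −6 −3 +1 = −8 stops.

8 stops darker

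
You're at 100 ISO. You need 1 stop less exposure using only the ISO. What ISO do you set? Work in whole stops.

ISO: 100 → 50 — 1 stop dropped (darker).

ISO 50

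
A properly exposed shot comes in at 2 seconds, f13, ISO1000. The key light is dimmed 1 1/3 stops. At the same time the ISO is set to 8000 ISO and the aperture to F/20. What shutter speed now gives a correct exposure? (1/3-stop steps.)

Scene light: 1 1/3 stops darker.
ISO: 1000 → 1250 → 1600 → 2000 → 2500 → 3200 → 4000 → 5000 → 6400 → 8000 — 3 stops higher (brighter).
Aperture: f/13 → f/14 → f/16 → f/18 → f/20 — 1 1/3 stops stopped down (darker).
Net so far: 1/3 stop brighter. Shutter speed: 2 → 1.6.

1.6 s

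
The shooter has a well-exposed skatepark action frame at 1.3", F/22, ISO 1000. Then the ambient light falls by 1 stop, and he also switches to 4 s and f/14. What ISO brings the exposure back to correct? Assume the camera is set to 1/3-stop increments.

ISO 250

Scene light: 1 stop darker.
Shutter speed: 1.3 → 1.6 → 2 → 2.5 → 3.2 → 4 — 1 2/3 stops longer (brighter).
Aperture: f/22 → f/20 → f/18 → f/16 → f/14 — 1 1/3 stops wider (brighter).
Net so far: 2 stops brighter. ISO: 1000 → 800 → 640 → 500 → 400 → 320 → 250.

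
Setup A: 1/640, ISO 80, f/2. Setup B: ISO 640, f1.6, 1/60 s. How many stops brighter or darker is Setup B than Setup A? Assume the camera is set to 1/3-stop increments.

Aperture: f/2 → f/1.8 → f/1.6 — 2/3 stop opened up (brighter).
Shutter speed: 1/640 → 1/500 → 1/400 → 1/320 → 1/250 → 1/200 → 1/160 → 1/125 → 1/100 → 1/80 → 1/60 — 3 1/3 stops slower (brighter).
ISO: 80 → 100 → 125 → 160 → 200 → 250 → 320 → 400 → 500 → 640 — 3 stops higher (brighter).
Net: +2/3 +3 1/3 +3 = +7 stops.

7 stops brighter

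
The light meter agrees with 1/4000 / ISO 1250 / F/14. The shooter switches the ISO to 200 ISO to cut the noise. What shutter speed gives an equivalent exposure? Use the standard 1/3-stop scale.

ISO: 1250 → 1000 → 800 → 640 → 500 → 400 → 320 → 250 → 200 — 2 2/3 stops lower (darker).
Need 2 2/3 stops brighter from the shutter speed: 1/4000 → 1/3200 → 1/2500 → 1/2000 → 1/1600 → 1/1250 → 1/1000 → 1/800 → 1/640.

1/640s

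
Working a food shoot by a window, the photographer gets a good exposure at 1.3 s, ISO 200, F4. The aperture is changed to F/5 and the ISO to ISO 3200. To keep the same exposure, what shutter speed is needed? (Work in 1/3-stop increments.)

1/8s

Aperture: f/4 → f/4.5 → f/5 — 2/3 stop smaller aperture (darker).
ISO: 200 → 250 → 320 → 400 → 500 → 640 → 800 → 1000 → 1250 → 1600 → 2000 → 2500 → 3200 — 4 stops higher (brighter).
Net change so far: 3 1/3 stops brighter. Offset with the shutter speed: 1.3 → 1 → 0.8 → 0.6 → 0.5 → 0.4 → 0.3 → 1/4 → 1/5 → 1/6 → 1/8.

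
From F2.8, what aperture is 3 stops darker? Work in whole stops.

Aperture: f/2.8 → f/4 → f/5.6 → f/8 — 3 stops stopped down (darker).

f/8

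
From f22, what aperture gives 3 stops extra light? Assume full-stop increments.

f/8

Aperture: f/22 → f/16 → f/11 → f/8 — 3 stops larger aperture (brighter).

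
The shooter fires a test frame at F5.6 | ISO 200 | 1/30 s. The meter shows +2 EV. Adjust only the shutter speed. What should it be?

1/125s

Overexposed by 2 stops → need 2 stops darker.
Shutter speed: 1/30 → 1/60 → 1/125.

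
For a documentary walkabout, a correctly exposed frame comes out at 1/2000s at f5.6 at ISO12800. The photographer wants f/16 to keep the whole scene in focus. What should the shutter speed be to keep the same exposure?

1/250s

Aperture: f/5.6 → f/8 → f/11 → f/16 — 3 stops narrower (darker).
Need 3 stops brighter from the shutter speed: 1/2000 → 1/1000 → 1/500 → 1/250.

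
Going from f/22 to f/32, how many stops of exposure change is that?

1 stop

f/22 → f/32 — count the steps: 1 stop.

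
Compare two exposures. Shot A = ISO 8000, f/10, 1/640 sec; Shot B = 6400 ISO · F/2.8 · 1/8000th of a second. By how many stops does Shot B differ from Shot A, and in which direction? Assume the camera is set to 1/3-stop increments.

Aperture: f/10 → f/9 → f/8 → f/7.1 → f/6.3 → f/5.6 → f/5 → f/4.5 → f/4 → f/3.5 → f/3.2 → f/2.8 — 3 2/3 stops larger aperture (brighter).
Shutter speed: 1/640 → 1/800 → 1/1000 → 1/1250 → 1/1600 → 1/2000 → 1/2500 → 1/3200 → 1/4000 → 1/5000 → 1/6400 → 1/8000 — 3 2/3 stops shorter (darker).
ISO: 8000 → 6400 — 1/3 stop dropped (darker).
Net: +3 2/3 −3 2/3 −1/3 = −1/3 stops.

1/3 stop darker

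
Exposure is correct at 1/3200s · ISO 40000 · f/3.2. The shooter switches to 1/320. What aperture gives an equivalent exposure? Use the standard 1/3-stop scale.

Shutter speed: 1/3200 → 1/2500 → 1/2000 → 1/1600 → 1/1250 → 1/1000 → 1/800 → 1/640 → 1/500 → 1/400 → 1/320 — 3 1/3 stops longer (brighter).
Need 3 1/3 stops darker from the aperture: f/3.2 → f/3.5 → f/4 → f/4.5 → f/5 → f/5.6 → f/6.3 → f/7.1 → f/8 → f/9 → f/10.

f/10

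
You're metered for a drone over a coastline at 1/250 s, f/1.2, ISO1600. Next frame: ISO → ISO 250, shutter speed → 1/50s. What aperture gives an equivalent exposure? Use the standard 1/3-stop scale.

ISO: 1600 → 1250 → 1000 → 800 → 640 → 500 → 400 → 320 → 250 — 2 2/3 stops dropped (darker).
Shutter speed: 1/250 → 1/200 → 1/160 → 1/125 → 1/100 → 1/80 → 1/60 → 1/50 — 2 1/3 stops longer (brighter).
Net change so far: 1/3 stop darker. Offset with the aperture: f/1.2 → f/1.1.

f/1.1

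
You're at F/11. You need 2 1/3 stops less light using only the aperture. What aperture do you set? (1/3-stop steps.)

Aperture: f/11 → f/13 → f/14 → f/16 → f/18 → f/20 → f/22 → f/25 — 2 1/3 stops stopped down (darker).

f/25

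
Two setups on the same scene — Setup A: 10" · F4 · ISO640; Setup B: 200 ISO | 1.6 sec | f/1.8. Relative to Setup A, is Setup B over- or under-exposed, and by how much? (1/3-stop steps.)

Aperture: f/4 → f/3.5 → f/3.2 → f/2.8 → f/2.5 → f/2.2 → f/2 → f/1.8 — 2 1/3 stops opened up (brighter).
Shutter speed: 10 → 8 → 6 → 5 → 4 → 3.2 → 2.5 → 2 → 1.6 — 2 2/3 stops faster (darker).
ISO: 640 → 500 → 400 → 320 → 250 → 200 — 1 2/3 stops dropped (darker).
Net: +2 1/3 −2 2/3 −1 2/3 = −2 stops.

2 stops darker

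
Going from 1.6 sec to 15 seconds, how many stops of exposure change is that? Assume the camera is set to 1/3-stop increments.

3 1/3 stops

1.6 → 2 → 2.5 → 3.2 → 4 → 5 → 6 → 8 → 10 → 13 → 15 — count the steps: 10 third-stops = 3 1/3 stops.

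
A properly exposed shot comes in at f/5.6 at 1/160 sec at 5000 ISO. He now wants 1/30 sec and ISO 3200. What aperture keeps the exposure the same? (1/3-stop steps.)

Shutter speed: 1/160 → 1/125 → 1/100 → 1/80 → 1/60 → 1/50 → 1/40 → 1/30 — 2 1/3 stops longer (brighter).
ISO: 5000 → 4000 → 3200 — 2/3 stop lower (darker).
Net change so far: 1 2/3 stops brighter. Offset with the aperture: f/5.6 → f/6.3 → f/7.1 → f/8 → f/9 → f/10.

f/10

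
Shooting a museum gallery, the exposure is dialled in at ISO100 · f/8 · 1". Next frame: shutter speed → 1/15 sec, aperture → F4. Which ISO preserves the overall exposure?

Shutter speed: 1 → 1/2 → 1/4 → 1/8 → 1/15 — 4 stops shorter (darker).
Aperture: f/8 → f/5.6 → f/4 — 2 stops wider (brighter).
Net change so far: 2 stops darker. Offset with the ISO: 100 → 200 → 400.

ISO 400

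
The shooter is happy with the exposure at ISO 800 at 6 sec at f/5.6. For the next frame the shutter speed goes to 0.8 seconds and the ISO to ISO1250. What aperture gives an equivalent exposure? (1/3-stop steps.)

Shutter speed: 6 → 5 → 4 → 3.2 → 2.5 → 2 → 1.6 → 1.3 → 1 → 0.8 — 3 stops shorter (darker).
ISO: 800 → 1000 → 1250 — 2/3 stop raised (brighter).
Net change so far: 2 1/3 stops darker. Offset with the aperture: f/5.6 → f/5 → f/4.5 → f/4 → f/3.5 → f/3.2 → f/2.8 → f/2.5.

f/2.5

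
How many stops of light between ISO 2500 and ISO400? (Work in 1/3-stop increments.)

2 2/3 stops

2500 → 2000 → 1600 → 1250 → 1000 → 800 → 640 → 500 → 400 — count the steps: 8 third-stops = 2 2/3 stops.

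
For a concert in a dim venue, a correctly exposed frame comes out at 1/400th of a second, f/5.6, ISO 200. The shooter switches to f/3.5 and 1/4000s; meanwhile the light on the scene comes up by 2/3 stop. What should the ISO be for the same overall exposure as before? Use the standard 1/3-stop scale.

ISO 500

Scene light: 2/3 stop brighter.
Aperture: f/5.6 → f/5 → f/4.5 → f/4 → f/3.5 — 1 1/3 stops opened up (brighter).
Shutter speed: 1/400 → 1/500 → 1/640 → 1/800 → 1/1000 → 1/1250 → 1/1600 → 1/2000 → 1/2500 → 1/3200 → 1/4000 — 3 1/3 stops faster (darker).
Net so far: 1 1/3 stops darker. ISO: 200 → 250 → 320 → 400 → 500.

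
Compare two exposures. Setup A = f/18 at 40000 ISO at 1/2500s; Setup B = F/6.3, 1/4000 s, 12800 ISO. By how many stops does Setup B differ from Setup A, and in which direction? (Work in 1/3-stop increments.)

2/3 stop brighter

Aperture: f/18 → f/16 → f/14 → f/13 → f/11 → f/10 → f/9 → f/8 → f/7.1 → f/6.3 — 3 stops larger aperture (brighter).
Shutter speed: 1/2500 → 1/3200 → 1/4000 — 2/3 stop faster (darker).
ISO: 40000 → 32000 → 25600 → 20000 → 16000 → 12800 — 1 2/3 stops lower (darker).
Net: +3 −2/3 −1 2/3 = +2/3 stops.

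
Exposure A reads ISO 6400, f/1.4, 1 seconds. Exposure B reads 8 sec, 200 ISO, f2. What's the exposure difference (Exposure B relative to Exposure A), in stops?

Aperture: f/1.4 → f/2 — 1 stop narrower (darker).
Shutter speed: 1 → 2 → 4 → 8 — 3 stops slower (brighter).
ISO: 6400 → 3200 → 1600 → 800 → 400 → 200 — 5 stops lower (darker).
Net: −1 +3 −5 = −3 stops.

3 stops darker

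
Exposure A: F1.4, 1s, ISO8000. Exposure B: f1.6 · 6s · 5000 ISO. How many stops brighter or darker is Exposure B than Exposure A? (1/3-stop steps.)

Aperture: f/1.4 → f/1.6 — 1/3 stop stopped down (darker).
Shutter speed: 1 → 1.3 → 1.6 → 2 → 2.5 → 3.2 → 4 → 5 → 6 — 2 2/3 stops slower (brighter).
ISO: 8000 → 6400 → 5000 — 2/3 stop lower (darker).
Net: −1/3 +2 2/3 −2/3 = +1 2/3 stops.

1 2/3 stops brighter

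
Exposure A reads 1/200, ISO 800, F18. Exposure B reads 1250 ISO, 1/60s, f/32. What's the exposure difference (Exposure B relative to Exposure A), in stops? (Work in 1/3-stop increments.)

Aperture: f/18 → f/20 → f/22 → f/25 → f/29 → f/32 — 1 2/3 stops stopped down (darker).
Shutter speed: 1/200 → 1/160 → 1/125 → 1/100 → 1/80 → 1/60 — 1 2/3 stops slower (brighter).
ISO: 800 → 1000 → 1250 — 2/3 stop higher (brighter).
Net: −1 2/3 +1 2/3 +2/3 = +2/3 stops.

2/3 stop brighter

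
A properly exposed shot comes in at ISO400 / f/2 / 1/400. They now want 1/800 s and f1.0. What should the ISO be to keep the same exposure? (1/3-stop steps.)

Shutter speed: 1/400 → 1/500 → 1/640 → 1/800 — 1 stop shorter (darker).
Aperture: f/2 → f/1.8 → f/1.6 → f/1.4 → f/1.2 → f/1.1 → f/1.0 — 2 stops wider (brighter).
Net change so far: 1 stop brighter. Offset with the ISO: 400 → 320 → 250 → 200.

ISO 200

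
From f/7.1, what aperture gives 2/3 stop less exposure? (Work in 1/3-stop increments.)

f/9

Aperture: f/7.1 → f/8 → f/9 — 2/3 stop smaller aperture (darker).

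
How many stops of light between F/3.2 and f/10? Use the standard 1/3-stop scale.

3 1/3 stops

f/3.2 → f/3.5 → f/4 → f/4.5 → f/5 → f/5.6 → f/6.3 → f/7.1 → f/8 → f/9 → f/10 — count the steps: 10 third-stops = 3 1/3 stops.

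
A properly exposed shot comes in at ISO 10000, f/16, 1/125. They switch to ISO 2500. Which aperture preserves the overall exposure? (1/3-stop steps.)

ISO: 10000 → 8000 → 6400 → 5000 → 4000 → 3200 → 2500 — 2 stops lower (darker).
Need 2 stops brighter from the aperture: f/16 → f/14 → f/13 → f/11 → f/10 → f/9 → f/8.

f/8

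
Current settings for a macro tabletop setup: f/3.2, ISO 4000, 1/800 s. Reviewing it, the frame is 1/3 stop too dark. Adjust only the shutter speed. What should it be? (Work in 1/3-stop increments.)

Underexposed by 1/3 stop → need 1/3 stop brighter.
Shutter speed: 1/800 → 1/640.

1/640s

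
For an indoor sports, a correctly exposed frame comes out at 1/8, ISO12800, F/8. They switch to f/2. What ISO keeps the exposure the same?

ISO 800

Aperture: f/8 → f/5.6 → f/4 → f/2.8 → f/2 — 4 stops wider (brighter).
Need 4 stops darker from the ISO: 12800 → 6400 → 3200 → 1600 → 800.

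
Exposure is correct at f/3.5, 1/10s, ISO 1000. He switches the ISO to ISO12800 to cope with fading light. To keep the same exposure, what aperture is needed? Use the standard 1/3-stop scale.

f/13

ISO: 1000 → 1250 → 1600 → 2000 → 2500 → 3200 → 4000 → 5000 → 6400 → 8000 → 10000 → 12800 — 3 2/3 stops raised (brighter).
Need 3 2/3 stops darker from the aperture: f/3.5 → f/4 → f/4.5 → f/5 → f/5.6 → f/6.3 → f/7.1 → f/8 → f/9 → f/10 → f/11 → f/13.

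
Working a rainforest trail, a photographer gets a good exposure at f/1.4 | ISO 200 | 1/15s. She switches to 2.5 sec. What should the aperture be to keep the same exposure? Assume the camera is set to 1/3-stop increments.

Shutter speed: 1/15 → 1/13 → 1/10 → 1/8 → 1/6 → 1/5 → 1/4 → 0.3 → 0.4 → 0.5 → 0.6 → 0.8 → 1 → 1.3 → 1.6 → 2 → 2.5 — 5 1/3 stops slower (brighter).
Need 5 1/3 stops darker from the aperture: f/1.4 → f/1.6 → f/1.8 → f/2 → f/2.2 → f/2.5 → f/2.8 → f/3.2 → f/3.5 → f/4 → f/4.5 → f/5 → f/5.6 → f/6.3 → f/7.1 → f/8 → f/9.

f/9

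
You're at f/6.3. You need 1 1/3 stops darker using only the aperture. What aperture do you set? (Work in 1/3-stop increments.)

f/10

Aperture: f/6.3 → f/7.1 → f/8 → f/9 → f/10 — 1 1/3 stops narrower (darker).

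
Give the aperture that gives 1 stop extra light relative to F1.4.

f/1.0

Aperture: f/1.4 → f/1.0 — 1 stop opened up (brighter).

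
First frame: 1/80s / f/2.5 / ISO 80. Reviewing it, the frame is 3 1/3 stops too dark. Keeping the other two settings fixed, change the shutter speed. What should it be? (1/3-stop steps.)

Underexposed by 3 1/3 stops → need 3 1/3 stops brighter.
Shutter speed: 1/80 → 1/60 → 1/50 → 1/40 → 1/30 → 1/25 → 1/20 → 1/15 → 1/13 → 1/10 → 1/8.

1/8s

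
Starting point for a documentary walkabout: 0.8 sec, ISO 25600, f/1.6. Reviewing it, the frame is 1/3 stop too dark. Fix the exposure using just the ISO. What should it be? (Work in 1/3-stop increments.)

ISO 32000

Underexposed by 1/3 stop → need 1/3 stop brighter.
ISO: 25600 → 32000.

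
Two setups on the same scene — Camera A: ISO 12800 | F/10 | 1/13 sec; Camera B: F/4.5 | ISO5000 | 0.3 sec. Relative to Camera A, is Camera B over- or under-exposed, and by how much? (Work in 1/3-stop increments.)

3 stops brighter

Aperture: f/10 → f/9 → f/8 → f/7.1 → f/6.3 → f/5.6 → f/5 → f/4.5 — 2 1/3 stops wider (brighter).
Shutter speed: 1/13 → 1/10 → 1/8 → 1/6 → 1/5 → 1/4 → 0.3 — 2 stops longer (brighter).
ISO: 12800 → 10000 → 8000 → 6400 → 5000 — 1 1/3 stops lower (darker).
Net: +2 1/3 +2 −1 1/3 = +3 stops.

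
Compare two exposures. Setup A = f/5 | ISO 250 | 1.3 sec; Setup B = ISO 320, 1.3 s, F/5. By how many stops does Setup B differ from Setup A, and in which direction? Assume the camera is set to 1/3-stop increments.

1/3 stop brighter

Aperture: unchanged.
Shutter speed: unchanged.
ISO: 250 → 320 — 1/3 stop raised (brighter).
Net: +1/3 = +1/3 stops.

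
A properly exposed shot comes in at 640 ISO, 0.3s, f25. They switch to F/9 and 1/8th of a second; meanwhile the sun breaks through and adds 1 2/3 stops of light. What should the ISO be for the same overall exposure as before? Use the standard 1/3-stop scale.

Scene light: 1 2/3 stops brighter.
Aperture: f/25 → f/22 → f/20 → f/18 → f/16 → f/14 → f/13 → f/11 → f/10 → f/9 — 3 stops wider (brighter).
Shutter speed: 0.3 → 1/4 → 1/5 → 1/6 → 1/8 — 1 1/3 stops shorter (darker).
Net so far: 3 1/3 stops brighter. ISO: 640 → 500 → 400 → 320 → 250 → 200 → 160 → 125 → 100 → 80 → 64.

ISO 64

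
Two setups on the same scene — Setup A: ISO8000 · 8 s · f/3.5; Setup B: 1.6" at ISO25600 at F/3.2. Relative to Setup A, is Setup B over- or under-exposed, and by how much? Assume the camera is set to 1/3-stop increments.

1/3 stop darker

Aperture: f/3.5 → f/3.2 — 1/3 stop wider (brighter).
Shutter speed: 8 → 6 → 5 → 4 → 3.2 → 2.5 → 2 → 1.6 — 2 1/3 stops faster (darker).
ISO: 8000 → 10000 → 12800 → 16000 → 20000 → 25600 — 1 2/3 stops higher (brighter).
Net: +1/3 −2 1/3 +1 2/3 = −1/3 stops.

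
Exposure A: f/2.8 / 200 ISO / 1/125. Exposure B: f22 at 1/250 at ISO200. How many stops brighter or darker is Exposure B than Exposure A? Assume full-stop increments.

Aperture: f/2.8 → f/4 → f/5.6 → f/8 → f/11 → f/16 → f/22 — 6 stops smaller aperture (darker).
Shutter speed: 1/125 → 1/250 — 1 stop shorter (darker).
ISO: unchanged.
Net: −6 −1 = −7 stops.

7 stops darker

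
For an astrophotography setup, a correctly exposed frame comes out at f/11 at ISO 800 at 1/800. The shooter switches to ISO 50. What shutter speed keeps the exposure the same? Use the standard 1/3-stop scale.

ISO: 800 → 640 → 500 → 400 → 320 → 250 → 200 → 160 → 125 → 100 → 80 → 64 → 50 — 4 stops lower (darker).
Need 4 stops brighter from the shutter speed: 1/800 → 1/640 → 1/500 → 1/400 → 1/320 → 1/250 → 1/200 → 1/160 → 1/125 → 1/100 → 1/80 → 1/60 → 1/50.

1/50s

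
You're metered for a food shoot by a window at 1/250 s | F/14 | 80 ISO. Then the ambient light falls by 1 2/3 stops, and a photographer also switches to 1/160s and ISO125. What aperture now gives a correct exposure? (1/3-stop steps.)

Scene light: 1 2/3 stops darker.
Shutter speed: 1/250 → 1/200 → 1/160 — 2/3 stop slower (brighter).
ISO: 80 → 100 → 125 — 2/3 stop raised (brighter).
Net so far: 1/3 stop darker. Aperture: f/14 → f/13.

f/13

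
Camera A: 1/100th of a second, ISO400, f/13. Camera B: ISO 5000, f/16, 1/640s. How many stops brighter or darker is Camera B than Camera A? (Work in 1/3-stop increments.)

1/3 stop brighter

Aperture: f/13 → f/14 → f/16 — 2/3 stop smaller aperture (darker).
Shutter speed: 1/100 → 1/125 → 1/160 → 1/200 → 1/250 → 1/320 → 1/400 → 1/500 → 1/640 — 2 2/3 stops faster (darker).
ISO: 400 → 500 → 640 → 800 → 1000 → 1250 → 1600 → 2000 → 2500 → 3200 → 4000 → 5000 — 3 2/3 stops raised (brighter).
Net: −2/3 −2 2/3 +3 2/3 = +1/3 stops.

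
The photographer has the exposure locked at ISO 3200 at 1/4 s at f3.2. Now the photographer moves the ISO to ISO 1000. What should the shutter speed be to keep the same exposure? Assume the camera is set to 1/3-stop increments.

ISO: 3200 → 2500 → 2000 → 1600 → 1250 → 1000 — 1 2/3 stops dropped (darker).
Need 1 2/3 stops brighter from the shutter speed: 1/4 → 0.3 → 0.4 → 0.5 → 0.6 → 0.8.

0.8 s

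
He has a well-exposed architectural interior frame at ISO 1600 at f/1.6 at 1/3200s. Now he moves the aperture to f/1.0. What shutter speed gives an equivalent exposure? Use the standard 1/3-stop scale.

Aperture: f/1.6 → f/1.4 → f/1.2 → f/1.1 → f/1.0 — 1 1/3 stops larger aperture (brighter).
Need 1 1/3 stops darker from the shutter speed: 1/3200 → 1/4000 → 1/5000 → 1/6400 → 1/8000.

1/8000s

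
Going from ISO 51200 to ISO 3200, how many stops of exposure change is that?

4 stops

51200 → 25600 → 12800 → 6400 → 3200 — count the steps: 4 stops.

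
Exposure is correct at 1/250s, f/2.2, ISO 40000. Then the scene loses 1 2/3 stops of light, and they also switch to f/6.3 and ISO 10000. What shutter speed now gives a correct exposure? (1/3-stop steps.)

Scene light: 1 2/3 stops darker.
Aperture: f/2.2 → f/2.5 → f/2.8 → f/3.2 → f/3.5 → f/4 → f/4.5 → f/5 → f/5.6 → f/6.3 — 3 stops stopped down (darker).
ISO: 40000 → 32000 → 25600 → 20000 → 16000 → 12800 → 10000 — 2 stops dropped (darker).
Net so far: 6 2/3 stops darker. Shutter speed: 1/250 → 1/200 → 1/160 → 1/125 → 1/100 → 1/80 → 1/60 → 1/50 → 1/40 → 1/30 → 1/25 → 1/20 → 1/15 → 1/13 → 1/10 → 1/8 → 1/6 → 1/5 → 1/4 → 0.3 → 0.4.

0.4 s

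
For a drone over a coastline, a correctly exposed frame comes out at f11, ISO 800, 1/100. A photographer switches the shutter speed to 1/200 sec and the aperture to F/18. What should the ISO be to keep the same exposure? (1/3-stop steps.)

ISO 4000

Shutter speed: 1/100 → 1/125 → 1/160 → 1/200 — 1 stop shorter (darker).
Aperture: f/11 → f/13 → f/14 → f/16 → f/18 — 1 1/3 stops stopped down (darker).
Net change so far: 2 1/3 stops darker. Offset with the ISO: 800 → 1000 → 1250 → 1600 → 2000 → 2500 → 3200 → 4000.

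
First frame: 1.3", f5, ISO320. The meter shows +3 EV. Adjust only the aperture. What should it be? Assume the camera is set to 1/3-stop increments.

Overexposed by 3 stops → need 3 stops darker.
Aperture: f/5 → f/5.6 → f/6.3 → f/7.1 → f/8 → f/9 → f/10 → f/11 → f/13 → f/14.

f/14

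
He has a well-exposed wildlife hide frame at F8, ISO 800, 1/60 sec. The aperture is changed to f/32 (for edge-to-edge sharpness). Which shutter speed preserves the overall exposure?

Aperture: f/8 → f/11 → f/16 → f/22 → f/32 — 4 stops stopped down (darker).
Need 4 stops brighter from the shutter speed: 1/60 → 1/30 → 1/15 → 1/8 → 1/4.

1/4s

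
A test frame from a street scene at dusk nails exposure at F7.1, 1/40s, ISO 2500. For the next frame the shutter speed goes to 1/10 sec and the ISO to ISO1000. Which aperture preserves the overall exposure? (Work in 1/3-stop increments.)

f/9

Shutter speed: 1/40 → 1/30 → 1/25 → 1/20 → 1/15 → 1/13 → 1/10 — 2 stops longer (brighter).
ISO: 2500 → 2000 → 1600 → 1250 → 1000 — 1 1/3 stops lower (darker).
Net change so far: 2/3 stop brighter. Offset with the aperture: f/7.1 → f/8 → f/9.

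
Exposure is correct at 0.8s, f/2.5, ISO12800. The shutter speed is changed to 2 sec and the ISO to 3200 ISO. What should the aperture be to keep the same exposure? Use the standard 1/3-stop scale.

f/2

Shutter speed: 0.8 → 1 → 1.3 → 1.6 → 2 — 1 1/3 stops slower (brighter).
ISO: 12800 → 10000 → 8000 → 6400 → 5000 → 4000 → 3200 — 2 stops lower (darker).
Net change so far: 2/3 stop darker. Offset with the aperture: f/2.5 → f/2.2 → f/2.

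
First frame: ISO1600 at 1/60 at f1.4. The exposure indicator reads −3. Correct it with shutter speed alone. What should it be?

1/8s

Underexposed by 3 stops → need 3 stops brighter.
Shutter speed: 1/60 → 1/30 → 1/15 → 1/8.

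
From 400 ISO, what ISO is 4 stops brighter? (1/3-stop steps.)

ISO: 400 → 500 → 640 → 800 → 1000 → 1250 → 1600 → 2000 → 2500 → 3200 → 4000 → 5000 → 6400 — 4 stops raised (brighter).

ISO 6400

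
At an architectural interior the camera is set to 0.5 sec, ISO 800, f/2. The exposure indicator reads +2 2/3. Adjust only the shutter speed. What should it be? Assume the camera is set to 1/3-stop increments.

Overexposed by 2 2/3 stops → need 2 2/3 stops darker.
Shutter speed: 0.5 → 0.4 → 0.3 → 1/4 → 1/5 → 1/6 → 1/8 → 1/10 → 1/13.

1/13s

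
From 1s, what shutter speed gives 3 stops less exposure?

1/8s

Shutter speed: 1 → 1/2 → 1/4 → 1/8 — 3 stops faster (darker).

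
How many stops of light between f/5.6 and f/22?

4 stops

f/5.6 → f/8 → f/11 → f/16 → f/22 — count the steps: 4 stops.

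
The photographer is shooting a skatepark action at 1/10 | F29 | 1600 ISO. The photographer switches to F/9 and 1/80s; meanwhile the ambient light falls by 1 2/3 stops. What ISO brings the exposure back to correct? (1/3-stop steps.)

Scene light: 1 2/3 stops darker.
Aperture: f/29 → f/25 → f/22 → f/20 → f/18 → f/16 → f/14 → f/13 → f/11 → f/10 → f/9 — 3 1/3 stops larger aperture (brighter).
Shutter speed: 1/10 → 1/13 → 1/15 → 1/20 → 1/25 → 1/30 → 1/40 → 1/50 → 1/60 → 1/80 — 3 stops shorter (darker).
Net so far: 1 1/3 stops darker. ISO: 1600 → 2000 → 2500 → 3200 → 4000.

ISO 4000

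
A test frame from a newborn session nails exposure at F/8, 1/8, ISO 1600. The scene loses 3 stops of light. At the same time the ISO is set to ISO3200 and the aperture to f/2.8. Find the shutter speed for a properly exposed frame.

1/15s

Scene light: 3 stops darker.
ISO: 1600 → 3200 — 1 stop raised (brighter).
Aperture: f/8 → f/5.6 → f/4 → f/2.8 — 3 stops larger aperture (brighter).
Net so far: 1 stop brighter. Shutter speed: 1/8 → 1/15.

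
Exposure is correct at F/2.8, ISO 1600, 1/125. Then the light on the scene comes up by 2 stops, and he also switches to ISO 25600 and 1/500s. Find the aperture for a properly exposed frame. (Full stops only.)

Scene light: 2 stops brighter.
ISO: 1600 → 3200 → 6400 → 12800 → 25600 — 4 stops raised (brighter).
Shutter speed: 1/125 → 1/250 → 1/500 — 2 stops shorter (darker).
Net so far: 4 stops brighter. Aperture: f/2.8 → f/4 → f/5.6 → f/8 → f/11.

f/11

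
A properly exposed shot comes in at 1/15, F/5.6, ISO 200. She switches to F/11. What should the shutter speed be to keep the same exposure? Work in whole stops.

1/4s

Aperture: f/5.6 → f/8 → f/11 — 2 stops narrower (darker).
Need 2 stops brighter from the shutter speed: 1/15 → 1/8 → 1/4.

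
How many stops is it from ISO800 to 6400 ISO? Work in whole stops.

3 stops

800 → 1600 → 3200 → 6400 — count the steps: 3 stops.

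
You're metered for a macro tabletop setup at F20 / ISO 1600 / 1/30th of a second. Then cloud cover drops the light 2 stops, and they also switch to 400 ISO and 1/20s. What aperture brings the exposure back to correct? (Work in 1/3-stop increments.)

f/6.3

Scene light: 2 stops darker.
ISO: 1600 → 1250 → 1000 → 800 → 640 → 500 → 400 — 2 stops lower (darker).
Shutter speed: 1/30 → 1/25 → 1/20 — 2/3 stop longer (brighter).
Net so far: 3 1/3 stops darker. Aperture: f/20 → f/18 → f/16 → f/14 → f/13 → f/11 → f/10 → f/9 → f/8 → f/7.1 → f/6.3.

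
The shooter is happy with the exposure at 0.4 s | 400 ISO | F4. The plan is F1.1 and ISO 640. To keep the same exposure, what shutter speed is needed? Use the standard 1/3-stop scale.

Aperture: f/4 → f/3.5 → f/3.2 → f/2.8 → f/2.5 → f/2.2 → f/2 → f/1.8 → f/1.6 → f/1.4 → f/1.2 → f/1.1 — 3 2/3 stops wider (brighter).
ISO: 400 → 500 → 640 — 2/3 stop higher (brighter).
Net change so far: 4 1/3 stops brighter. Offset with the shutter speed: 0.4 → 0.3 → 1/4 → 1/5 → 1/6 → 1/8 → 1/10 → 1/13 → 1/15 → 1/20 → 1/25 → 1/30 → 1/40 → 1/50.

1/50s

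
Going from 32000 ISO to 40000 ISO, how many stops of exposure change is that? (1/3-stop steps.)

1/3 stop

32000 → 40000 — count the steps: 1 third-stops = 1/3 stop.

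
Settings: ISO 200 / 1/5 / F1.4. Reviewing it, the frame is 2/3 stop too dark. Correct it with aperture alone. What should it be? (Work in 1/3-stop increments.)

Underexposed by 2/3 stop → need 2/3 stop brighter.
Aperture: f/1.4 → f/1.2 → f/1.1.

f/1.1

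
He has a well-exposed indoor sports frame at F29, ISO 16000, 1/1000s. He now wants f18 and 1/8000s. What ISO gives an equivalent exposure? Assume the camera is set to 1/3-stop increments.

Aperture: f/29 → f/25 → f/22 → f/20 → f/18 — 1 1/3 stops opened up (brighter).
Shutter speed: 1/1000 → 1/1250 → 1/1600 → 1/2000 → 1/2500 → 1/3200 → 1/4000 → 1/5000 → 1/6400 → 1/8000 — 3 stops faster (darker).
Net change so far: 1 2/3 stops darker. Offset with the ISO: 16000 → 20000 → 25600 → 32000 → 40000 → 51200.

ISO 51200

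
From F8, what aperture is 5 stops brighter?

Aperture: f/8 → f/5.6 → f/4 → f/2.8 → f/2 → f/1.4 — 5 stops opened up (brighter).

f/1.4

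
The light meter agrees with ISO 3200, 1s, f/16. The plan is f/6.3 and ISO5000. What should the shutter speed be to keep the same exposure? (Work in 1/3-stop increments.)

Aperture: f/16 → f/14 → f/13 → f/11 → f/10 → f/9 → f/8 → f/7.1 → f/6.3 — 2 2/3 stops larger aperture (brighter).
ISO: 3200 → 4000 → 5000 — 2/3 stop raised (brighter).
Net change so far: 3 1/3 stops brighter. Offset with the shutter speed: 1 → 0.8 → 0.6 → 0.5 → 0.4 → 0.3 → 1/4 → 1/5 → 1/6 → 1/8 → 1/10.

1/10s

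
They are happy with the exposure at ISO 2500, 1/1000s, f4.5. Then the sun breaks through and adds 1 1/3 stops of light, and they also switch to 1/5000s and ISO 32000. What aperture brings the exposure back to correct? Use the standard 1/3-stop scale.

Scene light: 1 1/3 stops brighter.
Shutter speed: 1/1000 → 1/1250 → 1/1600 → 1/2000 → 1/2500 → 1/3200 → 1/4000 → 1/5000 — 2 1/3 stops shorter (darker).
ISO: 2500 → 3200 → 4000 → 5000 → 6400 → 8000 → 10000 → 12800 → 16000 → 20000 → 25600 → 32000 — 3 2/3 stops higher (brighter).
Net so far: 2 2/3 stops brighter. Aperture: f/4.5 → f/5 → f/5.6 → f/6.3 → f/7.1 → f/8 → f/9 → f/10 → f/11.

f/11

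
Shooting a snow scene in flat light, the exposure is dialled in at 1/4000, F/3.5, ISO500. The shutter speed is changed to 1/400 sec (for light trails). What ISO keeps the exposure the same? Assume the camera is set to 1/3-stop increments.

Shutter speed: 1/4000 → 1/3200 → 1/2500 → 1/2000 → 1/1600 → 1/1250 → 1/1000 → 1/800 → 1/640 → 1/500 → 1/400 — 3 1/3 stops longer (brighter).
Need 3 1/3 stops darker from the ISO: 500 → 400 → 320 → 250 → 200 → 160 → 125 → 100 → 80 → 64 → 50.

ISO 50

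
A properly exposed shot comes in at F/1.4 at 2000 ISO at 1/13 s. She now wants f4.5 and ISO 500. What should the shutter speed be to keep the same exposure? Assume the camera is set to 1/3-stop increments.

3.2 s

Aperture: f/1.4 → f/1.6 → f/1.8 → f/2 → f/2.2 → f/2.5 → f/2.8 → f/3.2 → f/3.5 → f/4 → f/4.5 — 3 1/3 stops narrower (darker).
ISO: 2000 → 1600 → 1250 → 1000 → 800 → 640 → 500 — 2 stops lower (darker).
Net change so far: 5 1/3 stops darker. Offset with the shutter speed: 1/13 → 1/10 → 1/8 → 1/6 → 1/5 → 1/4 → 0.3 → 0.4 → 0.5 → 0.6 → 0.8 → 1 → 1.3 → 1.6 → 2 → 2.5 → 3.2.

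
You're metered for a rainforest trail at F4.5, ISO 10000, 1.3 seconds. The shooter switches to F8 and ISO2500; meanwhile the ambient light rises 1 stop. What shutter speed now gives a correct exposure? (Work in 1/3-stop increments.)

Scene light: 1 stop brighter.
Aperture: f/4.5 → f/5 → f/5.6 → f/6.3 → f/7.1 → f/8 — 1 2/3 stops stopped down (darker).
ISO: 10000 → 8000 → 6400 → 5000 → 4000 → 3200 → 2500 — 2 stops lower (darker).
Net so far: 2 2/3 stops darker. Shutter speed: 1.3 → 1.6 → 2 → 2.5 → 3.2 → 4 → 5 → 6 → 8.

8 s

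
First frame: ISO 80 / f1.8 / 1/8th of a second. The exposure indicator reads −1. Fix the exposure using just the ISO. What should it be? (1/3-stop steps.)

Underexposed by 1 stop → need 1 stop brighter.
ISO: 80 → 100 → 125 → 160.

ISO 160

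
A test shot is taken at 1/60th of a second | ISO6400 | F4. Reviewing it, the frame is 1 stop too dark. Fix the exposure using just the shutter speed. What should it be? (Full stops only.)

1/30s

Underexposed by 1 stop → need 1 stop brighter.
Shutter speed: 1/60 → 1/30.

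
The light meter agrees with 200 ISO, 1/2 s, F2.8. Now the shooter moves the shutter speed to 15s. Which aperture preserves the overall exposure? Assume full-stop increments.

f/16

Shutter speed: 1/2 → 1 → 2 → 4 → 8 → 15 — 5 stops longer (brighter).
Need 5 stops darker from the aperture: f/2.8 → f/4 → f/5.6 → f/8 → f/11 → f/16.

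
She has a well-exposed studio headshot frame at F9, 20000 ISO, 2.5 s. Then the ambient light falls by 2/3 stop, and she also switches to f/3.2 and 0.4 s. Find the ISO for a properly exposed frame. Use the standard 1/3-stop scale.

ISO 25600

Scene light: 2/3 stop darker.
Aperture: f/9 → f/8 → f/7.1 → f/6.3 → f/5.6 → f/5 → f/4.5 → f/4 → f/3.5 → f/3.2 — 3 stops larger aperture (brighter).
Shutter speed: 2.5 → 2 → 1.6 → 1.3 → 1 → 0.8 → 0.6 → 0.5 → 0.4 — 2 2/3 stops faster (darker).
Net so far: 1/3 stop darker. ISO: 20000 → 25600.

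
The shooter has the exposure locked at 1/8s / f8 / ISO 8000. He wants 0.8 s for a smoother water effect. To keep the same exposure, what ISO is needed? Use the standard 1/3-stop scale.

ISO 1250

Shutter speed: 1/8 → 1/6 → 1/5 → 1/4 → 0.3 → 0.4 → 0.5 → 0.6 → 0.8 — 2 2/3 stops slower (brighter).
Need 2 2/3 stops darker from the ISO: 8000 → 6400 → 5000 → 4000 → 3200 → 2500 → 2000 → 1600 → 1250.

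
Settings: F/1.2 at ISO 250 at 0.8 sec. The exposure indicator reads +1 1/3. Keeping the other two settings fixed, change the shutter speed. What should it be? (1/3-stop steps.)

Overexposed by 1 1/3 stops → need 1 1/3 stops darker.
Shutter speed: 0.8 → 0.6 → 0.5 → 0.4 → 0.3.

0.3 s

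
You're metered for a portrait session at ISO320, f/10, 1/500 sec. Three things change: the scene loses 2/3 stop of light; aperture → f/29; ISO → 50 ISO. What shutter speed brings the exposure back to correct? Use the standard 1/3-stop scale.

Scene light: 2/3 stop darker.
Aperture: f/10 → f/11 → f/13 → f/14 → f/16 → f/18 → f/20 → f/22 → f/25 → f/29 — 3 stops stopped down (darker).
ISO: 320 → 250 → 200 → 160 → 125 → 100 → 80 → 64 → 50 — 2 2/3 stops lower (darker).
Net so far: 6 1/3 stops darker. Shutter speed: 1/500 → 1/400 → 1/320 → 1/250 → 1/200 → 1/160 → 1/125 → 1/100 → 1/80 → 1/60 → 1/50 → 1/40 → 1/30 → 1/25 → 1/20 → 1/15 → 1/13 → 1/10 → 1/8 → 1/6.

1/6s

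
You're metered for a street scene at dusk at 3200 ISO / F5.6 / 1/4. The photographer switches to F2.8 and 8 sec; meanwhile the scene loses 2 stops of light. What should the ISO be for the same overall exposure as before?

ISO 100

Scene light: 2 stops darker.
Aperture: f/5.6 → f/4 → f/2.8 — 2 stops opened up (brighter).
Shutter speed: 1/4 → 1/2 → 1 → 2 → 4 → 8 — 5 stops slower (brighter).
Net so far: 5 stops brighter. ISO: 3200 → 1600 → 800 → 400 → 200 → 100.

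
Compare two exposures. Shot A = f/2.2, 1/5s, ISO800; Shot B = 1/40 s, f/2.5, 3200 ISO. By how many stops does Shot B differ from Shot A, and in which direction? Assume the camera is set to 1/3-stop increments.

1 1/3 stops darker

Aperture: f/2.2 → f/2.5 — 1/3 stop stopped down (darker).
Shutter speed: 1/5 → 1/6 → 1/8 → 1/10 → 1/13 → 1/15 → 1/20 → 1/25 → 1/30 → 1/40 — 3 stops faster (darker).
ISO: 800 → 1000 → 1250 → 1600 → 2000 → 2500 → 3200 — 2 stops higher (brighter).
Net: −1/3 −3 +2 = −1 1/3 stops.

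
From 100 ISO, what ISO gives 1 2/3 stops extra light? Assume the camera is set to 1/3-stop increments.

ISO 320

ISO: 100 → 125 → 160 → 200 → 250 → 320 — 1 2/3 stops higher (brighter).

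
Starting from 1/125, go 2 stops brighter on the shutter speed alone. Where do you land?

Shutter speed: 1/125 → 1/60 → 1/30 — 2 stops slower (brighter).

1/30s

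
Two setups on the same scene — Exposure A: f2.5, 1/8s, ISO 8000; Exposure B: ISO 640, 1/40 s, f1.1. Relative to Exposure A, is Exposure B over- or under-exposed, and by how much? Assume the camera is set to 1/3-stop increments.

3 2/3 stops darker

Aperture: f/2.5 → f/2.2 → f/2 → f/1.8 → f/1.6 → f/1.4 → f/1.2 → f/1.1 — 2 1/3 stops larger aperture (brighter).
Shutter speed: 1/8 → 1/10 → 1/13 → 1/15 → 1/20 → 1/25 → 1/30 → 1/40 — 2 1/3 stops shorter (darker).
ISO: 8000 → 6400 → 5000 → 4000 → 3200 → 2500 → 2000 → 1600 → 1250 → 1000 → 800 → 640 — 3 2/3 stops dropped (darker).
Net: +2 1/3 −2 1/3 −3 2/3 = −3 2/3 stops.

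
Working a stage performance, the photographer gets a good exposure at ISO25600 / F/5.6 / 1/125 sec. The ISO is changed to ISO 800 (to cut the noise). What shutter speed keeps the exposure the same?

ISO: 25600 → 12800 → 6400 → 3200 → 1600 → 800 — 5 stops lower (darker).
Need 5 stops brighter from the shutter speed: 1/125 → 1/60 → 1/30 → 1/15 → 1/8 → 1/4.

1/4s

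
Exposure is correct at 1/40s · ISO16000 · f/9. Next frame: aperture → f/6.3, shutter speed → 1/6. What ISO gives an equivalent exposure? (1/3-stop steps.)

Aperture: f/9 → f/8 → f/7.1 → f/6.3 — 1 stop opened up (brighter).
Shutter speed: 1/40 → 1/30 → 1/25 → 1/20 → 1/15 → 1/13 → 1/10 → 1/8 → 1/6 — 2 2/3 stops slower (brighter).
Net change so far: 3 2/3 stops brighter. Offset with the ISO: 16000 → 12800 → 10000 → 8000 → 6400 → 5000 → 4000 → 3200 → 2500 → 2000 → 1600 → 1250.

ISO 1250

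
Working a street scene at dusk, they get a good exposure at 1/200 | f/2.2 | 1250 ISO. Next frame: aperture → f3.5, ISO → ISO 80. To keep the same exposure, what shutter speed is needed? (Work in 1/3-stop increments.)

Aperture: f/2.2 → f/2.5 → f/2.8 → f/3.2 → f/3.5 — 1 1/3 stops smaller aperture (darker).
ISO: 1250 → 1000 → 800 → 640 → 500 → 400 → 320 → 250 → 200 → 160 → 125 → 100 → 80 — 4 stops dropped (darker).
Net change so far: 5 1/3 stops darker. Offset with the shutter speed: 1/200 → 1/160 → 1/125 → 1/100 → 1/80 → 1/60 → 1/50 → 1/40 → 1/30 → 1/25 → 1/20 → 1/15 → 1/13 → 1/10 → 1/8 → 1/6 → 1/5.

1/5s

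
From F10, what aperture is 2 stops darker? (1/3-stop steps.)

f/20

Aperture: f/10 → f/11 → f/13 → f/14 → f/16 → f/18 → f/20 — 2 stops narrower (darker).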